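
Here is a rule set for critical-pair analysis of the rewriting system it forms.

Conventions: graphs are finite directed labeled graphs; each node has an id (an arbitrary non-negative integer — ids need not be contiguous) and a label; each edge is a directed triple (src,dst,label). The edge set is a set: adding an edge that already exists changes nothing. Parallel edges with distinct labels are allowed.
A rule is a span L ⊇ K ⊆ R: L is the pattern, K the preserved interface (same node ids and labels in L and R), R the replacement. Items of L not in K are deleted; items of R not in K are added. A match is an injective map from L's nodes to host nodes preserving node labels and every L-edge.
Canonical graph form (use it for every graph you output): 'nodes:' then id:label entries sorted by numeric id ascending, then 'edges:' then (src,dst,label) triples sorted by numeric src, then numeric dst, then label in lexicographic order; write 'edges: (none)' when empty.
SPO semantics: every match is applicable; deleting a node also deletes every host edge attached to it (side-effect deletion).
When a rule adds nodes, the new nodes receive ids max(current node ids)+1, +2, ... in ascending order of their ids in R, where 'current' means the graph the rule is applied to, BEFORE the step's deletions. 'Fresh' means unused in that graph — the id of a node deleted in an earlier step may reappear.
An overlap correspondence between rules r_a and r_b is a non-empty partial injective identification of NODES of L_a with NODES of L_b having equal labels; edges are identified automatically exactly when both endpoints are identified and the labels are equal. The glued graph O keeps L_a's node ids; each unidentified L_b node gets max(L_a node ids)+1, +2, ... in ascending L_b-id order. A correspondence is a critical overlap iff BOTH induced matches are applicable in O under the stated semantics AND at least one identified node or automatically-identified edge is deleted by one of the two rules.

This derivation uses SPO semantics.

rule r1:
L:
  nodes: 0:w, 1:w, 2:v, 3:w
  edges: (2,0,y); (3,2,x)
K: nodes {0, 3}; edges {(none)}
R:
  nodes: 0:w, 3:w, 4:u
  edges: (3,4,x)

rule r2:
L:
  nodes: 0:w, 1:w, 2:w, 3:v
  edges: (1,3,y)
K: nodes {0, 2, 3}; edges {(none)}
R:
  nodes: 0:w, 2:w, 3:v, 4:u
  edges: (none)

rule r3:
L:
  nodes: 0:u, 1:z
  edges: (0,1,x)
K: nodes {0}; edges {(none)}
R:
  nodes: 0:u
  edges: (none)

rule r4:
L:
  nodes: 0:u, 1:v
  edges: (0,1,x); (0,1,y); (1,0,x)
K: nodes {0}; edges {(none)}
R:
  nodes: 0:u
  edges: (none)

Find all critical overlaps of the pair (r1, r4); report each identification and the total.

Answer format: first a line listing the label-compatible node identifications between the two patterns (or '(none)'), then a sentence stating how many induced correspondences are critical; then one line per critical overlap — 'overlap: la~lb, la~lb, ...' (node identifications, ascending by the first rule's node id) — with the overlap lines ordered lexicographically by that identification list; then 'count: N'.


label-compatible node identifications between L(r1) and L(r4): 2~1
1 of the induced correspondences is a critical overlap of r1 and r4.
overlap: 2~1
count: 1


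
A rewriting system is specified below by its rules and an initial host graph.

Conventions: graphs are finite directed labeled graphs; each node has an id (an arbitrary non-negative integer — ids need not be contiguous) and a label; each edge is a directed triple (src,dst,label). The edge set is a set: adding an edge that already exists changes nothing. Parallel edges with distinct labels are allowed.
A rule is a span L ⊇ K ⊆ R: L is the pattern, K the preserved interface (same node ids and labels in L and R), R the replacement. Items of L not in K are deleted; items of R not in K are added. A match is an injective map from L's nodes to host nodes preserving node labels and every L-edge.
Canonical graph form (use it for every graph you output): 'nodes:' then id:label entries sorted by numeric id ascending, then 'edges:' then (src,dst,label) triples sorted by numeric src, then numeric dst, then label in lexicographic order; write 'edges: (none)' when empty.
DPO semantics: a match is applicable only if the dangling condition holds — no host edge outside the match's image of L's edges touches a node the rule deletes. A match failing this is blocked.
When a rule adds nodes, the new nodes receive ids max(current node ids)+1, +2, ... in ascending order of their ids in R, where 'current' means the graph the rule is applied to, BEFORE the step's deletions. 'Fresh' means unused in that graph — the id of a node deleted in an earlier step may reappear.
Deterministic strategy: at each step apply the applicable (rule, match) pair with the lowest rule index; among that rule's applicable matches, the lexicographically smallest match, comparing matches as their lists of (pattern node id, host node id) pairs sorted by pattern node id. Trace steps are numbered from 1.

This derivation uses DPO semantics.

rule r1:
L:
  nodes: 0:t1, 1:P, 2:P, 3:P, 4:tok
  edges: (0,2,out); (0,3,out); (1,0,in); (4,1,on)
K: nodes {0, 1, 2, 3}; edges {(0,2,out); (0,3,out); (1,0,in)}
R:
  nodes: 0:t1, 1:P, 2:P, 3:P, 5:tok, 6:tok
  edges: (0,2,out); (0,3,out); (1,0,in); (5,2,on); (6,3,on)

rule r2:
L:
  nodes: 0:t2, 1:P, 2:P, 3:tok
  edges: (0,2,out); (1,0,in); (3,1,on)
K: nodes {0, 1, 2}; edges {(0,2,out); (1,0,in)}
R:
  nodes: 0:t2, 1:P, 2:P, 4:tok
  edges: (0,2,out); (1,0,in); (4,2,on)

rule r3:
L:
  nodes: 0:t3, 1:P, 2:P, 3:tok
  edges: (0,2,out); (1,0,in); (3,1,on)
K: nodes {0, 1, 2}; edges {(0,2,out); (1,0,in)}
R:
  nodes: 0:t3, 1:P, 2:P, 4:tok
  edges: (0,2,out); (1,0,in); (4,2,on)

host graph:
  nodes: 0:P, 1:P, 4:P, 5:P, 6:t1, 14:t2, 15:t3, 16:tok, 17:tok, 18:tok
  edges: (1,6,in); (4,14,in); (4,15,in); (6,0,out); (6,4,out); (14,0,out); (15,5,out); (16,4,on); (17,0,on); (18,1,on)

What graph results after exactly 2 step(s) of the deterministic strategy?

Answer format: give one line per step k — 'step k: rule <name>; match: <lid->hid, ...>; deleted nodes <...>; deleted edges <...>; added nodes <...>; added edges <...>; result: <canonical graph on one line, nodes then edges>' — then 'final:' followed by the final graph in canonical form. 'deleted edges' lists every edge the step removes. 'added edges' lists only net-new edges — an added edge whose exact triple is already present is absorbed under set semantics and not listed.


step 1: rule r1; match: 0->6, 1->1, 2->0, 3->4, 4->18; deleted nodes 18; deleted edges (18,1,on); added nodes 19, 20; added edges (19,0,on); (20,4,on); result: nodes: 0:P, 1:P, 4:P, 5:P, 6:t1, 14:t2, 15:t3, 16:tok, 17:tok, 19:tok, 20:tok edges: (1,6,in); (4,14,in); (4,15,in); (6,0,out); (6,4,out); (14,0,out); (15,5,out); (16,4,on); (17,0,on); (19,0,on); (20,4,on)
step 2: rule r2; match: 0->14, 1->4, 2->0, 3->16; deleted nodes 16; deleted edges (16,4,on); added nodes 21; added edges (21,0,on); result: nodes: 0:P, 1:P, 4:P, 5:P, 6:t1, 14:t2, 15:t3, 17:tok, 19:tok, 20:tok, 21:tok edges: (1,6,in); (4,14,in); (4,15,in); (6,0,out); (6,4,out); (14,0,out); (15,5,out); (17,0,on); (19,0,on); (20,4,on); (21,0,on)
final:
nodes: 0:P, 1:P, 4:P, 5:P, 6:t1, 14:t2, 15:t3, 17:tok, 19:tok, 20:tok, 21:tok
edges: (1,6,in); (4,14,in); (4,15,in); (6,0,out); (6,4,out); (14,0,out); (15,5,out); (17,0,on); (19,0,on); (20,4,on); (21,0,on)


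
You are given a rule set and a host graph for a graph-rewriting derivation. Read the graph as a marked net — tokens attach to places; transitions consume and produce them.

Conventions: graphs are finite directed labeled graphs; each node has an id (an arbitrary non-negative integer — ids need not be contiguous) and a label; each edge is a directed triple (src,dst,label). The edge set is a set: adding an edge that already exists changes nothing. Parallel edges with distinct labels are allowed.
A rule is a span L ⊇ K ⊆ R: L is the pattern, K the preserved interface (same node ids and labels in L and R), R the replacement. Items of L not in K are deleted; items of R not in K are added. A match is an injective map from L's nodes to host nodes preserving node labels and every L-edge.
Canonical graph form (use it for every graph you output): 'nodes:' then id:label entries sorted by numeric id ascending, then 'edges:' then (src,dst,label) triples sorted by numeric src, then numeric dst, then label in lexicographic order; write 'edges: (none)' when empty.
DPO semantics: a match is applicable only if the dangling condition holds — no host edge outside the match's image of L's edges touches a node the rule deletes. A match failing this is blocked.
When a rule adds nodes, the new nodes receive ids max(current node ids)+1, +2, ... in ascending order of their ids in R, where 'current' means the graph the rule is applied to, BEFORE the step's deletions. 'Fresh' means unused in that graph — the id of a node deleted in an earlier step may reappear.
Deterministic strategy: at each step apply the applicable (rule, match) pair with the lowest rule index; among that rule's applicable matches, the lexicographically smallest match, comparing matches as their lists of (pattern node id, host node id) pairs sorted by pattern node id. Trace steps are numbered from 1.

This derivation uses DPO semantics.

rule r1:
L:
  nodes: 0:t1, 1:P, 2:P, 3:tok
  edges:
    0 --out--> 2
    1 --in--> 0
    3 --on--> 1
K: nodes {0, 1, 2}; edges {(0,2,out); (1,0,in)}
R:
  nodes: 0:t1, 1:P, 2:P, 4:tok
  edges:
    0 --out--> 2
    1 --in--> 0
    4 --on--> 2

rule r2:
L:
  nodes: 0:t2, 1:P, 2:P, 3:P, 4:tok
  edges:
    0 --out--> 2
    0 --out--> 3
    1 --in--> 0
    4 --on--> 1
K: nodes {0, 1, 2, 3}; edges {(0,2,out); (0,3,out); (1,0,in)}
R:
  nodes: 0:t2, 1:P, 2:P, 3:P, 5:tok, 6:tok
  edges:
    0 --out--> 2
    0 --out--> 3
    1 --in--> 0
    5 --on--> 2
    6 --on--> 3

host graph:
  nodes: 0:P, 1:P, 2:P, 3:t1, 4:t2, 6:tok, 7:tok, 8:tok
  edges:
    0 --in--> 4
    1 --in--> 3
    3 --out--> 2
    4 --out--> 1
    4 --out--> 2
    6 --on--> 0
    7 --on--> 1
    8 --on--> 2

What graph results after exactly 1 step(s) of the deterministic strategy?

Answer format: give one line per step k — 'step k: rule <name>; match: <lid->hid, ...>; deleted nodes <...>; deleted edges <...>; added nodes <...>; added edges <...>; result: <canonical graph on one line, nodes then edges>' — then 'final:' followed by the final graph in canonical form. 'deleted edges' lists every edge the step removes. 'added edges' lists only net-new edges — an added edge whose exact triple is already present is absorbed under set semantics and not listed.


step 1: rule r1; match: 0->3, 1->1, 2->2, 3->7; deleted nodes 7; deleted edges (7,1,on); added nodes 9; added edges (9,2,on); result: nodes: 0:P, 1:P, 2:P, 3:t1, 4:t2, 6:tok, 8:tok, 9:tok edges: (0,4,in); (1,3,in); (3,2,out); (4,1,out); (4,2,out); (6,0,on); (8,2,on); (9,2,on)
final:
nodes: 0:P, 1:P, 2:P, 3:t1, 4:t2, 6:tok, 8:tok, 9:tok
edges: (0,4,in); (1,3,in); (3,2,out); (4,1,out); (4,2,out); (6,0,on); (8,2,on); (9,2,on)


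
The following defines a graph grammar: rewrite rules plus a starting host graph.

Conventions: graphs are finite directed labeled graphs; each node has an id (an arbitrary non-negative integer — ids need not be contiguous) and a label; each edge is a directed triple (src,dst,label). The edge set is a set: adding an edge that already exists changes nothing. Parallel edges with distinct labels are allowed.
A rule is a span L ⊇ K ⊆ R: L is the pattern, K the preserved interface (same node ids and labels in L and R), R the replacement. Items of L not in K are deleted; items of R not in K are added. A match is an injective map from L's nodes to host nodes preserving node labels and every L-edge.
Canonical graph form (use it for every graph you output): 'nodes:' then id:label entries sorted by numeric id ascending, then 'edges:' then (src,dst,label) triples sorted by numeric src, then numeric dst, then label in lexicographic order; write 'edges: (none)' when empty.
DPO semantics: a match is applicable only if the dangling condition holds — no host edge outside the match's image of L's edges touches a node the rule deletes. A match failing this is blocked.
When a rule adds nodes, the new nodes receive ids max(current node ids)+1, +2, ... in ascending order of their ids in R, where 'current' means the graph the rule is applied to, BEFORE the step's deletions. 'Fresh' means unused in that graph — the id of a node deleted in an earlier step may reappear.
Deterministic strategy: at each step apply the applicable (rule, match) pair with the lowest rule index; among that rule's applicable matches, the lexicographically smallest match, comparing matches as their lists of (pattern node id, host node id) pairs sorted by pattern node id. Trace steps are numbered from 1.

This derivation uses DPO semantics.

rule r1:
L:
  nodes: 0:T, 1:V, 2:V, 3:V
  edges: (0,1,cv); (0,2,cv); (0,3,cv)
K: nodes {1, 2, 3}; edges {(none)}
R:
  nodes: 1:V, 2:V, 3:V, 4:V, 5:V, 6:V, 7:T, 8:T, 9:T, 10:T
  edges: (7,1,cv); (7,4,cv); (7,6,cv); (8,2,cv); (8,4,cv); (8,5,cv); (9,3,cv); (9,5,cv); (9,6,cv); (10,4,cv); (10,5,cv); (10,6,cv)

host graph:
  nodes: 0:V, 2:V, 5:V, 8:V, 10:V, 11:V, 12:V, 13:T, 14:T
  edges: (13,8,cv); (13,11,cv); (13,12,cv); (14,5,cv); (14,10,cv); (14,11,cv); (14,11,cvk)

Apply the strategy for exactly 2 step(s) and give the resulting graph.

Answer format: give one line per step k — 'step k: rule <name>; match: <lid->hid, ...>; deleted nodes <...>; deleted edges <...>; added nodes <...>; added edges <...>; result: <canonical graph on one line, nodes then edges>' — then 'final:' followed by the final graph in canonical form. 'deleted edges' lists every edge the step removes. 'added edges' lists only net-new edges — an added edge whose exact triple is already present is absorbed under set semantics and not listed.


step 1: rule r1; match: 0->13, 1->8, 2->11, 3->12; deleted nodes 13; deleted edges (13,8,cv); (13,11,cv); (13,12,cv); added nodes 15, 16, 17, 18, 19, 20, 21; added edges (18,8,cv); (18,15,cv); (18,17,cv); (19,11,cv); (19,15,cv); (19,16,cv); (20,12,cv); (20,16,cv); (20,17,cv); (21,15,cv); (21,16,cv); (21,17,cv); result: nodes: 0:V, 2:V, 5:V, 8:V, 10:V, 11:V, 12:V, 14:T, 15:V, 16:V, 17:V, 18:T, 19:T, 20:T, 21:T edges: (14,5,cv); (14,10,cv); (14,11,cv); (14,11,cvk); (18,8,cv); (18,15,cv); (18,17,cv); (19,11,cv); (19,15,cv); (19,16,cv); (20,12,cv); (20,16,cv); (20,17,cv); (21,15,cv); (21,16,cv); (21,17,cv)
step 2: rule r1; match: 0->18, 1->8, 2->15, 3->17; deleted nodes 18; deleted edges (18,8,cv); (18,15,cv); (18,17,cv); added nodes 22, 23, 24, 25, 26, 27, 28; added edges (25,8,cv); (25,22,cv); (25,24,cv); (26,15,cv); (26,22,cv); (26,23,cv); (27,17,cv); (27,23,cv); (27,24,cv); (28,22,cv); (28,23,cv); (28,24,cv); result: nodes: 0:V, 2:V, 5:V, 8:V, 10:V, 11:V, 12:V, 14:T, 15:V, 16:V, 17:V, 19:T, 20:T, 21:T, 22:V, 23:V, 24:V, 25:T, 26:T, 27:T, 28:T edges: (14,5,cv); (14,10,cv); (14,11,cv); (14,11,cvk); (19,11,cv); (19,15,cv); (19,16,cv); (20,12,cv); (20,16,cv); (20,17,cv); (21,15,cv); (21,16,cv); (21,17,cv); (25,8,cv); (25,22,cv); (25,24,cv); (26,15,cv); (26,22,cv); (26,23,cv); (27,17,cv); (27,23,cv); (27,24,cv); (28,22,cv); (28,23,cv); (28,24,cv)
final:
nodes: 0:V, 2:V, 5:V, 8:V, 10:V, 11:V, 12:V, 14:T, 15:V, 16:V, 17:V, 19:T, 20:T, 21:T, 22:V, 23:V, 24:V, 25:T, 26:T, 27:T, 28:T
edges: (14,5,cv); (14,10,cv); (14,11,cv); (14,11,cvk); (19,11,cv); (19,15,cv); (19,16,cv); (20,12,cv); (20,16,cv); (20,17,cv); (21,15,cv); (21,16,cv); (21,17,cv); (25,8,cv); (25,22,cv); (25,24,cv); (26,15,cv); (26,22,cv); (26,23,cv); (27,17,cv); (27,23,cv); (27,24,cv); (28,22,cv); (28,23,cv); (28,24,cv)


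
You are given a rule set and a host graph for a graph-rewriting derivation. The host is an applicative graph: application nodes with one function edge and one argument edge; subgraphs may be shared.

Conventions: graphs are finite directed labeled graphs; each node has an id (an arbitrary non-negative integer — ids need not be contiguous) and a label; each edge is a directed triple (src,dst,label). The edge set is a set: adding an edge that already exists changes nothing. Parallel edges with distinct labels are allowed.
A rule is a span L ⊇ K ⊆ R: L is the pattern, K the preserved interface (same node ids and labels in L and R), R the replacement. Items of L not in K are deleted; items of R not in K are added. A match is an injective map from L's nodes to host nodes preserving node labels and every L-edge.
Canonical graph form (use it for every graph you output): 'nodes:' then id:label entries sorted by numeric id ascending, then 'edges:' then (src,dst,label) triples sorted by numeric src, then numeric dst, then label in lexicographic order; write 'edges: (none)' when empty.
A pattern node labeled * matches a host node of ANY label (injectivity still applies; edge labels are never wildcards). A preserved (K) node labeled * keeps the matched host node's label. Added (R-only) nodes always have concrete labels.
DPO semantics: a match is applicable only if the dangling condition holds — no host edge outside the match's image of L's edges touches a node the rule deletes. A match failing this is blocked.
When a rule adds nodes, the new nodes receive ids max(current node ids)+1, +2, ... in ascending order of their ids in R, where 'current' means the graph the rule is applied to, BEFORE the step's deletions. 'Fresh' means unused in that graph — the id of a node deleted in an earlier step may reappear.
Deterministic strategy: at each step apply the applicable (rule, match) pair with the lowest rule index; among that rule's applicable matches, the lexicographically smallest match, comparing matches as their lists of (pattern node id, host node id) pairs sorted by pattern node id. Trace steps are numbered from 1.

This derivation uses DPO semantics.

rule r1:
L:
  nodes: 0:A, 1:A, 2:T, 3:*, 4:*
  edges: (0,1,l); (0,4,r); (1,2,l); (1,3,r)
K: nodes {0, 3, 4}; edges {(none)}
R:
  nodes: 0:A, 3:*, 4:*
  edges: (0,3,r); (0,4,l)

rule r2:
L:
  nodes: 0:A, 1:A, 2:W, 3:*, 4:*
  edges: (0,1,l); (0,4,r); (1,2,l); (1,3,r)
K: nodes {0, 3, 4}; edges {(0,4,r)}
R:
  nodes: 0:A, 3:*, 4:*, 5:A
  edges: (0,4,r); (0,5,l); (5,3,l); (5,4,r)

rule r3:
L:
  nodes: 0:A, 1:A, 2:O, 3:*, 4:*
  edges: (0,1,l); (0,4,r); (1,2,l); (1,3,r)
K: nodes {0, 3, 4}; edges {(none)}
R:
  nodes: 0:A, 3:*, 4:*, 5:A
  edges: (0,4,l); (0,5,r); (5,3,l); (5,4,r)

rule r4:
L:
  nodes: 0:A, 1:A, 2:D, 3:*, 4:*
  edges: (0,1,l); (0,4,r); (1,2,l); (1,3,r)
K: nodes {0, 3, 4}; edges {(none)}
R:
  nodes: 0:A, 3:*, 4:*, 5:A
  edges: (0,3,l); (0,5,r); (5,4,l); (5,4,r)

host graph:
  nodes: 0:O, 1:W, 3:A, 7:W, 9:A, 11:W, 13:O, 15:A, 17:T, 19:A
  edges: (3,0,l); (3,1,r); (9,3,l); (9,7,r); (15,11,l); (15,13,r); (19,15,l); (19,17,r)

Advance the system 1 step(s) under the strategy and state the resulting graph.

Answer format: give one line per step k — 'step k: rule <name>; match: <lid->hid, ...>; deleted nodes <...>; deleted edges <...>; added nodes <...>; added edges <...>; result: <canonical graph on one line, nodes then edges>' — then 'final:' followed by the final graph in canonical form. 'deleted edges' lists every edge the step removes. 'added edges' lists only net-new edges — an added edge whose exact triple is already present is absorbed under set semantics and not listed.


step 1: rule r2; match: 0->19, 1->15, 2->11, 3->13, 4->17; deleted nodes 11, 15; deleted edges (15,11,l); (15,13,r); (19,15,l); added nodes 20; added edges (19,20,l); (20,13,l); (20,17,r); result: nodes: 0:O, 1:W, 3:A, 7:W, 9:A, 13:O, 17:T, 19:A, 20:A edges: (3,0,l); (3,1,r); (9,3,l); (9,7,r); (19,17,r); (19,20,l); (20,13,l); (20,17,r)
final:
nodes: 0:O, 1:W, 3:A, 7:W, 9:A, 13:O, 17:T, 19:A, 20:A
edges: (3,0,l); (3,1,r); (9,3,l); (9,7,r); (19,17,r); (19,20,l); (20,13,l); (20,17,r)


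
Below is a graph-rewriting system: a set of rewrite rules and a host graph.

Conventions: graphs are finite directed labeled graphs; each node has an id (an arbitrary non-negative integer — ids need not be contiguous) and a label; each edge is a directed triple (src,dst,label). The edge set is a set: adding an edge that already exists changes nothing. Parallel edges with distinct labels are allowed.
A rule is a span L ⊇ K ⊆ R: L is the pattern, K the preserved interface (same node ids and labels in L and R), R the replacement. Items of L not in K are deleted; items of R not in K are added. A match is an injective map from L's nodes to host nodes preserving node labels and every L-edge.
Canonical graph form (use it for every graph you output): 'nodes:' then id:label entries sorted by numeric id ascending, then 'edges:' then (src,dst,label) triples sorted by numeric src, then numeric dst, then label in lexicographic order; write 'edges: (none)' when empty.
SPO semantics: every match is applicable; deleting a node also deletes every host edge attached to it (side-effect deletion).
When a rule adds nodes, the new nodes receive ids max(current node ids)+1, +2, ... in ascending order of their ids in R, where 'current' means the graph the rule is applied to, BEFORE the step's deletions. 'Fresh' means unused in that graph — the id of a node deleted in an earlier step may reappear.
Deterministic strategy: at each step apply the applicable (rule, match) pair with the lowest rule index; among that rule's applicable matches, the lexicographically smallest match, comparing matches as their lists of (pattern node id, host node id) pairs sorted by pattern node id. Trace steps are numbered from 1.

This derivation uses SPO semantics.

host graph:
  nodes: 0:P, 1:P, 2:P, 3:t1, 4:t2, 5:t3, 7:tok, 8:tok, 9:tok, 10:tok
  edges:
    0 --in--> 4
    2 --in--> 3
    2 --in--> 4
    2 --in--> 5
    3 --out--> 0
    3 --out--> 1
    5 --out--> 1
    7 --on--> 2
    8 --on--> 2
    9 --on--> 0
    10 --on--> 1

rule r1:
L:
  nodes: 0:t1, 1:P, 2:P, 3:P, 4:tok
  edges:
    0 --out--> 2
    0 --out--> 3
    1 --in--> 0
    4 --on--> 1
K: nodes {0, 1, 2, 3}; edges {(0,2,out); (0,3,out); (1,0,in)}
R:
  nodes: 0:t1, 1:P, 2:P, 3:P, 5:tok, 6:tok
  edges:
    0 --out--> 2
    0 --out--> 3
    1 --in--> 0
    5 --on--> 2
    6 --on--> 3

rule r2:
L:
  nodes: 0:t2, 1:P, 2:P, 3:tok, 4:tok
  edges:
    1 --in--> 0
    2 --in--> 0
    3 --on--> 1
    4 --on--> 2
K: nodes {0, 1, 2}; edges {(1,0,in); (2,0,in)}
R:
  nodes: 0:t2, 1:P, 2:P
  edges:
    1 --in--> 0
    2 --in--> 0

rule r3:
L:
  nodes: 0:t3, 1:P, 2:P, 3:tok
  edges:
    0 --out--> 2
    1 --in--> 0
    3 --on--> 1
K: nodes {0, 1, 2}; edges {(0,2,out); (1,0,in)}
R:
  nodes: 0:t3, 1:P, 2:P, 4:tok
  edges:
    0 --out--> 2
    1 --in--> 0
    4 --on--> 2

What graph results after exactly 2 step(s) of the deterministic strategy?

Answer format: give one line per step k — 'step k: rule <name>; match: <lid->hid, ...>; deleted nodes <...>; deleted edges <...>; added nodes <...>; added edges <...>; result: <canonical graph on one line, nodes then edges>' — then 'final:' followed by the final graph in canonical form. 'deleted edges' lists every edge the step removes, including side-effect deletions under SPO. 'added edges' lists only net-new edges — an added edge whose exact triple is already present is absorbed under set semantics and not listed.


step 1: rule r1; match: 0->3, 1->2, 2->0, 3->1, 4->7; deleted nodes 7; deleted edges (7,2,on); added nodes 11, 12; added edges (11,0,on); (12,1,on); result: nodes: 0:P, 1:P, 2:P, 3:t1, 4:t2, 5:t3, 8:tok, 9:tok, 10:tok, 11:tok, 12:tok edges: (0,4,in); (2,3,in); (2,4,in); (2,5,in); (3,0,out); (3,1,out); (5,1,out); (8,2,on); (9,0,on); (10,1,on); (11,0,on); (12,1,on)
step 2: rule r1; match: 0->3, 1->2, 2->0, 3->1, 4->8; deleted nodes 8; deleted edges (8,2,on); added nodes 13, 14; added edges (13,0,on); (14,1,on); result: nodes: 0:P, 1:P, 2:P, 3:t1, 4:t2, 5:t3, 9:tok, 10:tok, 11:tok, 12:tok, 13:tok, 14:tok edges: (0,4,in); (2,3,in); (2,4,in); (2,5,in); (3,0,out); (3,1,out); (5,1,out); (9,0,on); (10,1,on); (11,0,on); (12,1,on); (13,0,on); (14,1,on)
final:
nodes: 0:P, 1:P, 2:P, 3:t1, 4:t2, 5:t3, 9:tok, 10:tok, 11:tok, 12:tok, 13:tok, 14:tok
edges: (0,4,in); (2,3,in); (2,4,in); (2,5,in); (3,0,out); (3,1,out); (5,1,out); (9,0,on); (10,1,on); (11,0,on); (12,1,on); (13,0,on); (14,1,on)


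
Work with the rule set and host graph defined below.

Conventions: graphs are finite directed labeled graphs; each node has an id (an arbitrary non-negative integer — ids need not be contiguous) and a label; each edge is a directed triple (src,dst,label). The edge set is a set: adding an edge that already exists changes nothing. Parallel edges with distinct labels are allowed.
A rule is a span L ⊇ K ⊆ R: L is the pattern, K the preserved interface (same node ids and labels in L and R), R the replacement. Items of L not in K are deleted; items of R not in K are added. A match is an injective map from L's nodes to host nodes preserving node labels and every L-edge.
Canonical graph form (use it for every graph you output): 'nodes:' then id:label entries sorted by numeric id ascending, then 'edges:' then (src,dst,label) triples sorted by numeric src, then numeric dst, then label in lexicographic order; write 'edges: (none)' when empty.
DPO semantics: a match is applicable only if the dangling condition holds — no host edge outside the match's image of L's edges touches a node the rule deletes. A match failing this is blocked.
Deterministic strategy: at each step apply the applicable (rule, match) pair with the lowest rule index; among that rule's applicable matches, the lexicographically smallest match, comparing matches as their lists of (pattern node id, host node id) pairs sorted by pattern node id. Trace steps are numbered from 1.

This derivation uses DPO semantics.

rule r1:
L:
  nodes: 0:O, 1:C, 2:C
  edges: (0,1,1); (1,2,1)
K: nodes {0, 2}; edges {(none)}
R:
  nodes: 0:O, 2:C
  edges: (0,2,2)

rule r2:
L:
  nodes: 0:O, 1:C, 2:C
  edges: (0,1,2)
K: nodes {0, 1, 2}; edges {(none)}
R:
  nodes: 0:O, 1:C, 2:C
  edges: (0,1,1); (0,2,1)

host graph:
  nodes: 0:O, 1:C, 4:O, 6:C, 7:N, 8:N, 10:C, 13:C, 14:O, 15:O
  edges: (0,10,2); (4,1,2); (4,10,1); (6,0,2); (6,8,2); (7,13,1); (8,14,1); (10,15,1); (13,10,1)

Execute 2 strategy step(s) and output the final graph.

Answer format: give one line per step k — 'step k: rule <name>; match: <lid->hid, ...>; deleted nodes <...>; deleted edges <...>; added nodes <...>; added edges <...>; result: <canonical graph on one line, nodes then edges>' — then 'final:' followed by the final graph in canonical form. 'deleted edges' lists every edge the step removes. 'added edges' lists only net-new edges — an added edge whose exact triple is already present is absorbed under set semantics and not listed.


step 1: rule r2; match: 0->0, 1->10, 2->1; deleted nodes (none); deleted edges (0,10,2); added nodes (none); added edges (0,1,1); (0,10,1); result: nodes: 0:O, 1:C, 4:O, 6:C, 7:N, 8:N, 10:C, 13:C, 14:O, 15:O edges: (0,1,1); (0,10,1); (4,1,2); (4,10,1); (6,0,2); (6,8,2); (7,13,1); (8,14,1); (10,15,1); (13,10,1)
step 2: rule r2; match: 0->4, 1->1, 2->6; deleted nodes (none); deleted edges (4,1,2); added nodes (none); added edges (4,1,1); (4,6,1); result: nodes: 0:O, 1:C, 4:O, 6:C, 7:N, 8:N, 10:C, 13:C, 14:O, 15:O edges: (0,1,1); (0,10,1); (4,1,1); (4,6,1); (4,10,1); (6,0,2); (6,8,2); (7,13,1); (8,14,1); (10,15,1); (13,10,1)
final:
nodes: 0:O, 1:C, 4:O, 6:C, 7:N, 8:N, 10:C, 13:C, 14:O, 15:O
edges: (0,1,1); (0,10,1); (4,1,1); (4,6,1); (4,10,1); (6,0,2); (6,8,2); (7,13,1); (8,14,1); (10,15,1); (13,10,1)


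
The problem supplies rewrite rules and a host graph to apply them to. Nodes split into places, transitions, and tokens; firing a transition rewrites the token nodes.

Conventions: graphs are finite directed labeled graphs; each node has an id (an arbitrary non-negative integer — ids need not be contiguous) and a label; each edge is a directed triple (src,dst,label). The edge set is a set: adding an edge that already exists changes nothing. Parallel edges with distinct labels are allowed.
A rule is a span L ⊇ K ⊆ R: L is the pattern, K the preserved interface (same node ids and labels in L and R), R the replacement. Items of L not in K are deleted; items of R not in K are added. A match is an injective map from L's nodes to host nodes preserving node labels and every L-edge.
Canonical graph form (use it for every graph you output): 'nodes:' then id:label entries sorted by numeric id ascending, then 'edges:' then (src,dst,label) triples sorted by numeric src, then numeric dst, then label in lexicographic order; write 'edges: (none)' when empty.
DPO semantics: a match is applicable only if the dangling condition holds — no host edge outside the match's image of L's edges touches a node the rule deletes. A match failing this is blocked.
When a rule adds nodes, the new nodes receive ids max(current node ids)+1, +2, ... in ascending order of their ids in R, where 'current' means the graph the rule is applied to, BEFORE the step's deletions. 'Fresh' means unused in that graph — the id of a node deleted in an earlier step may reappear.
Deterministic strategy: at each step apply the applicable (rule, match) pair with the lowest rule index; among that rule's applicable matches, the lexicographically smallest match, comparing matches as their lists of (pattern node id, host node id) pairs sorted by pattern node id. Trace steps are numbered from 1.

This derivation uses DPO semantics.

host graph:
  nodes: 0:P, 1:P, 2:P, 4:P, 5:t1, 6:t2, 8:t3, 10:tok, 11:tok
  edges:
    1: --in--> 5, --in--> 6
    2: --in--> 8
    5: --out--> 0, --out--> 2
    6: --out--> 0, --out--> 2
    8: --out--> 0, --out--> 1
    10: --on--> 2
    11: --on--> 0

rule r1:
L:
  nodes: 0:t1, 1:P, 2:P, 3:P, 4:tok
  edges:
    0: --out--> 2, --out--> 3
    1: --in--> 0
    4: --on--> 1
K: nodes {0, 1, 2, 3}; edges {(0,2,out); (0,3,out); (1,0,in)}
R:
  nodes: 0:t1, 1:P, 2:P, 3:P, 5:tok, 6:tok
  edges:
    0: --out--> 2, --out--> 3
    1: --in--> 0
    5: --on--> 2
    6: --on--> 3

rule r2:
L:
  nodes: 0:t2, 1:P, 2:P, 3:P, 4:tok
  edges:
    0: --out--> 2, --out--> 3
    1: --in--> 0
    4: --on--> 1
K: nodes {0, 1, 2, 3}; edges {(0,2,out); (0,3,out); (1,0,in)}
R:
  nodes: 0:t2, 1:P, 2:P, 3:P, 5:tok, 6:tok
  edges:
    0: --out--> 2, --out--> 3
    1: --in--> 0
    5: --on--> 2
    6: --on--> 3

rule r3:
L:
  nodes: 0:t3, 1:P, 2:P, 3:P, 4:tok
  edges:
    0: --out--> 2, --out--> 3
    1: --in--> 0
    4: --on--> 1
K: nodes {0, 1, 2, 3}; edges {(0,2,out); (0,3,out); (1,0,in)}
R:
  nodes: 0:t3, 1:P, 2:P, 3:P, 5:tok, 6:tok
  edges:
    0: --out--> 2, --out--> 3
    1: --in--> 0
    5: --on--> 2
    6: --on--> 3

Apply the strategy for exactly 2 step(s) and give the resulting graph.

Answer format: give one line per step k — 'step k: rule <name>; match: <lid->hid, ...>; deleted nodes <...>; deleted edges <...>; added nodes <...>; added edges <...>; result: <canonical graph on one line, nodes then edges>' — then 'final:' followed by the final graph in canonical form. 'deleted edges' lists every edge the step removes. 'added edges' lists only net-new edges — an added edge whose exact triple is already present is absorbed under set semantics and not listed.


step 1: rule r3; match: 0->8, 1->2, 2->0, 3->1, 4->10; deleted nodes 10; deleted edges (10,2,on); added nodes 12, 13; added edges (12,0,on); (13,1,on); result: nodes: 0:P, 1:P, 2:P, 4:P, 5:t1, 6:t2, 8:t3, 11:tok, 12:tok, 13:tok edges: (1,5,in); (1,6,in); (2,8,in); (5,0,out); (5,2,out); (6,0,out); (6,2,out); (8,0,out); (8,1,out); (11,0,on); (12,0,on); (13,1,on)
step 2: rule r1; match: 0->5, 1->1, 2->0, 3->2, 4->13; deleted nodes 13; deleted edges (13,1,on); added nodes 14, 15; added edges (14,0,on); (15,2,on); result: nodes: 0:P, 1:P, 2:P, 4:P, 5:t1, 6:t2, 8:t3, 11:tok, 12:tok, 14:tok, 15:tok edges: (1,5,in); (1,6,in); (2,8,in); (5,0,out); (5,2,out); (6,0,out); (6,2,out); (8,0,out); (8,1,out); (11,0,on); (12,0,on); (14,0,on); (15,2,on)
final:
nodes: 0:P, 1:P, 2:P, 4:P, 5:t1, 6:t2, 8:t3, 11:tok, 12:tok, 14:tok, 15:tok
edges: (1,5,in); (1,6,in); (2,8,in); (5,0,out); (5,2,out); (6,0,out); (6,2,out); (8,0,out); (8,1,out); (11,0,on); (12,0,on); (14,0,on); (15,2,on)


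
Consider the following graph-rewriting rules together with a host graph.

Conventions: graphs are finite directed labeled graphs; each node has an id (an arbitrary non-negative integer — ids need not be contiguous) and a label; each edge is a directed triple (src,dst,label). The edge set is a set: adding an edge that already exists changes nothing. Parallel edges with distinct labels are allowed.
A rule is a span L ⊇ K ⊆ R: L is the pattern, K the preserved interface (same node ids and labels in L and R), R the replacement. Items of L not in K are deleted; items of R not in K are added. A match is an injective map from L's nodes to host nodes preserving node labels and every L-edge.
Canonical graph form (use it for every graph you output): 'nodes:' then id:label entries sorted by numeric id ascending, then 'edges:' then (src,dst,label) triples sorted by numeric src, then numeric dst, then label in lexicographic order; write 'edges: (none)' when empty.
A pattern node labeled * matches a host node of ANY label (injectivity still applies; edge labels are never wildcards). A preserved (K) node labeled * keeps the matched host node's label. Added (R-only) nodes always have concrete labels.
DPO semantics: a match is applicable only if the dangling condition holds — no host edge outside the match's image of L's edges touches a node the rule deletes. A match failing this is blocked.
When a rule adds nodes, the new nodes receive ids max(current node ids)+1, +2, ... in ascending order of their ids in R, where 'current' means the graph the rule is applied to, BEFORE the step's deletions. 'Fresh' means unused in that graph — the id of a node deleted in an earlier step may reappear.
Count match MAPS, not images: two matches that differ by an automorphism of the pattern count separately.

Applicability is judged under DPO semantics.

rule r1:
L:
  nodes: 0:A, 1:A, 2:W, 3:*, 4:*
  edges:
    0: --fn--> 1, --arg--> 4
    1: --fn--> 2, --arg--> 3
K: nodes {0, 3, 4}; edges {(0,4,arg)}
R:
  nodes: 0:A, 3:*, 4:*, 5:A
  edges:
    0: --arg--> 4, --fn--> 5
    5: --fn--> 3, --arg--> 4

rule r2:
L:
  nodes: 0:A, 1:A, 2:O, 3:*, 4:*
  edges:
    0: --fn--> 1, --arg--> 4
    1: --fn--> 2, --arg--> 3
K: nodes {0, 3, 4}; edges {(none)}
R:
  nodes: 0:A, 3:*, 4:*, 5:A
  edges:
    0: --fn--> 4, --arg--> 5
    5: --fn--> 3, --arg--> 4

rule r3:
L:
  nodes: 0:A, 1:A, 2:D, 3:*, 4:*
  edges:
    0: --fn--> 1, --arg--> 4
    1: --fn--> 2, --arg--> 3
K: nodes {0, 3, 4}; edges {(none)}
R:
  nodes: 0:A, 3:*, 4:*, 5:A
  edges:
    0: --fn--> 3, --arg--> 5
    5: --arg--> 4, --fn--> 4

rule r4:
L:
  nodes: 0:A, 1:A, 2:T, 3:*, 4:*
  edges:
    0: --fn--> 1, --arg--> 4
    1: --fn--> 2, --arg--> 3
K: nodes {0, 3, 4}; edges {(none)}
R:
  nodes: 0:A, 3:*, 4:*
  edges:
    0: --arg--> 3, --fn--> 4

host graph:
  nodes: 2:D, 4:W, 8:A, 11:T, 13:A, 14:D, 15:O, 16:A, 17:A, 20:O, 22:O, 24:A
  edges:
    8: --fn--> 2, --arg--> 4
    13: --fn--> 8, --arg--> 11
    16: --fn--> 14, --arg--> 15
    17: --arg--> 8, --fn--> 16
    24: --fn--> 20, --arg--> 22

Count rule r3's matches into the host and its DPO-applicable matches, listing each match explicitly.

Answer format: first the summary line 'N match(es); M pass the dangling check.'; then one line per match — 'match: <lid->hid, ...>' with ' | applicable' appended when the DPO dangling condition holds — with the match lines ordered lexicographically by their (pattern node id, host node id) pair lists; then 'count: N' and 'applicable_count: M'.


2 match(es); 1 pass the dangling check.
match: 0->13, 1->8, 2->2, 3->4, 4->11
match: 0->17, 1->16, 2->14, 3->15, 4->8 | applicable
count: 2
applicable_count: 1


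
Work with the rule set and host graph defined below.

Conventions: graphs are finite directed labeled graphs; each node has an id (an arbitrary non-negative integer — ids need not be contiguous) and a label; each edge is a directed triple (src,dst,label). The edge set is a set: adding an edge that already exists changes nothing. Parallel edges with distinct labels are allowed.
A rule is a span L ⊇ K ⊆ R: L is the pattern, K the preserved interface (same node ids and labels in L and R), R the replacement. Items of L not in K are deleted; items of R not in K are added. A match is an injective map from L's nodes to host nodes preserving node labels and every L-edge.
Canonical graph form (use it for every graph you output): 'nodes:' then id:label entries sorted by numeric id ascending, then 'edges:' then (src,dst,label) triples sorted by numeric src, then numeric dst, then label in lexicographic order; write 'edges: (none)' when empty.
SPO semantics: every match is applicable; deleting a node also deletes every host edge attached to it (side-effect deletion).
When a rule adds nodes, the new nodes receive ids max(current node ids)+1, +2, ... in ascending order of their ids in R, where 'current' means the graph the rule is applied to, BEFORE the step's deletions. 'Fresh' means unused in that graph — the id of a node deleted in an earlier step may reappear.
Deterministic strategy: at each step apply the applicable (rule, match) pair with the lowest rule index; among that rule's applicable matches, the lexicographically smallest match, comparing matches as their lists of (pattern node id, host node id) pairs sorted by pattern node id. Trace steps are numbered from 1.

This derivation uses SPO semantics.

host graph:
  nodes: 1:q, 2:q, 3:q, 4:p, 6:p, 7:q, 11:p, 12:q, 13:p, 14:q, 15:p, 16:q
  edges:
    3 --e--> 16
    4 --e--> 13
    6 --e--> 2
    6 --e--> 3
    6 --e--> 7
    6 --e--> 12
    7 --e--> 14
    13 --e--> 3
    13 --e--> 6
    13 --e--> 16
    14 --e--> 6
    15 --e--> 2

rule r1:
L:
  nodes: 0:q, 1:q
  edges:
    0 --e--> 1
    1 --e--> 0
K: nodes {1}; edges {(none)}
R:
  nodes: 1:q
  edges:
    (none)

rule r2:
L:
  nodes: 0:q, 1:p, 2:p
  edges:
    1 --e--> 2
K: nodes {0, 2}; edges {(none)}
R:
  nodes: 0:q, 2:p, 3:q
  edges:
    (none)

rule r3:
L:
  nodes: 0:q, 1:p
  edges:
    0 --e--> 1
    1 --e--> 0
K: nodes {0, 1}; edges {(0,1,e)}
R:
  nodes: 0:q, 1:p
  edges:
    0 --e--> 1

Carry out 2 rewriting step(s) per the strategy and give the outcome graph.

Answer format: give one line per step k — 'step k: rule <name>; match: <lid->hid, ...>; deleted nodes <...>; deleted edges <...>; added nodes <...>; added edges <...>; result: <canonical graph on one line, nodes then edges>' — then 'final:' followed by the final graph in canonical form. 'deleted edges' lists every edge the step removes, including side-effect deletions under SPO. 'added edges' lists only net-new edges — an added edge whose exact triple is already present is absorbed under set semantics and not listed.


step 1: rule r2; match: 0->1, 1->4, 2->13; deleted nodes 4; deleted edges (4,13,e); added nodes 17; added edges (none); result: nodes: 1:q, 2:q, 3:q, 6:p, 7:q, 11:p, 12:q, 13:p, 14:q, 15:p, 16:q, 17:q edges: (3,16,e); (6,2,e); (6,3,e); (6,7,e); (6,12,e); (7,14,e); (13,3,e); (13,6,e); (13,16,e); (14,6,e); (15,2,e)
step 2: rule r2; match: 0->1, 1->13, 2->6; deleted nodes 13; deleted edges (13,3,e); (13,6,e); (13,16,e); added nodes 18; added edges (none); result: nodes: 1:q, 2:q, 3:q, 6:p, 7:q, 11:p, 12:q, 14:q, 15:p, 16:q, 17:q, 18:q edges: (3,16,e); (6,2,e); (6,3,e); (6,7,e); (6,12,e); (7,14,e); (14,6,e); (15,2,e)
final:
nodes: 1:q, 2:q, 3:q, 6:p, 7:q, 11:p, 12:q, 14:q, 15:p, 16:q, 17:q, 18:q
edges: (3,16,e); (6,2,e); (6,3,e); (6,7,e); (6,12,e); (7,14,e); (14,6,e); (15,2,e)


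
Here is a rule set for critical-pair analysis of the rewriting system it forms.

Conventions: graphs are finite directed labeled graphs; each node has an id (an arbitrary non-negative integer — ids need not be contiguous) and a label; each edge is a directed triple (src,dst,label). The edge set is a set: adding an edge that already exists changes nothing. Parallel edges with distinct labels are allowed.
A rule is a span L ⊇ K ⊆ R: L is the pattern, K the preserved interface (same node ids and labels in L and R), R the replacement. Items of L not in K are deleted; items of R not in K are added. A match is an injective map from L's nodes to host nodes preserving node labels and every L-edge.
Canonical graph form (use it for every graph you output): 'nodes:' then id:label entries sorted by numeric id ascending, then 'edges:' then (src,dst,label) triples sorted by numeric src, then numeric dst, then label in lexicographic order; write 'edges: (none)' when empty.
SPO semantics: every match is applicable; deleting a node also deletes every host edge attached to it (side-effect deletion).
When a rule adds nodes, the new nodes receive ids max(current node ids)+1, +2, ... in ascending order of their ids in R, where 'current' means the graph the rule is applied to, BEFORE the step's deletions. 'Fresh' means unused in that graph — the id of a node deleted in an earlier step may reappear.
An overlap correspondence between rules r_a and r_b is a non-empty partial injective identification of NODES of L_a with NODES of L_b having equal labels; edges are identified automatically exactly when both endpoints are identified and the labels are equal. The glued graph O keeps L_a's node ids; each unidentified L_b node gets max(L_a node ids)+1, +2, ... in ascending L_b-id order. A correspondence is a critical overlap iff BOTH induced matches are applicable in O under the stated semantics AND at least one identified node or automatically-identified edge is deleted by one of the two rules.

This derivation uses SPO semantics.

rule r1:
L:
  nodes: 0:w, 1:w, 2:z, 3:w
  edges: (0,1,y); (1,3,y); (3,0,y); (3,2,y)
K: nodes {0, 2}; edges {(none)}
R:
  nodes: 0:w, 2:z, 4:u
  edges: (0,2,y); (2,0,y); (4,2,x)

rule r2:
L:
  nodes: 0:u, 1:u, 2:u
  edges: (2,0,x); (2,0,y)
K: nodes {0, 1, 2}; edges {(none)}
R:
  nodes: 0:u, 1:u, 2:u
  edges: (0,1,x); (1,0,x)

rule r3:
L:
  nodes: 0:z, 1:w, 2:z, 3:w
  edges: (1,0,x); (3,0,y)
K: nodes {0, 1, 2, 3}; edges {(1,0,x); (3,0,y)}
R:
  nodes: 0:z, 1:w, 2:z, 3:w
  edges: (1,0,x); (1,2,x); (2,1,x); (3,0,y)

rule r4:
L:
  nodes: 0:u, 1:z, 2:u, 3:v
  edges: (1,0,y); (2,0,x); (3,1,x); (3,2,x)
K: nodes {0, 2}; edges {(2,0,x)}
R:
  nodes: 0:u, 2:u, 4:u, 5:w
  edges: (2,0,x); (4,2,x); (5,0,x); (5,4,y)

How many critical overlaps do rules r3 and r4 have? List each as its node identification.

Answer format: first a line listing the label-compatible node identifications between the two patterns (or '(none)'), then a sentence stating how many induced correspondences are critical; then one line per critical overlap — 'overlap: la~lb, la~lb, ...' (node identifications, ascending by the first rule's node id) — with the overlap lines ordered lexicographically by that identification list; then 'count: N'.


label-compatible node identifications between L(r3) and L(r4): 0~1, 2~1
2 of the induced correspondences are critical overlaps of r3 and r4.
overlap: 0~1
overlap: 2~1
count: 2
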